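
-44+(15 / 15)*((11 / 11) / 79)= -3475 / 79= -43.99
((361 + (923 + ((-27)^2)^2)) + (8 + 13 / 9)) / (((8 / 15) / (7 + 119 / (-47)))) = 419528375 / 94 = 4463067.82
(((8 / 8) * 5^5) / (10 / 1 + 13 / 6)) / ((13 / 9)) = 168750 / 949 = 177.82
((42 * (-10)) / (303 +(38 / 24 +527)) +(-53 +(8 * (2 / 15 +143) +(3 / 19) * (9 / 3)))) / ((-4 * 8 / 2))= -1552882373 / 22752120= -68.25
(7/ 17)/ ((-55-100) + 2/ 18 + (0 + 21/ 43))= -2709/ 1015801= -0.00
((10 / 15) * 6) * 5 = 20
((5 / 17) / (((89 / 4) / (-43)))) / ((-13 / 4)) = 3440 / 19669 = 0.17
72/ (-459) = -8/ 51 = -0.16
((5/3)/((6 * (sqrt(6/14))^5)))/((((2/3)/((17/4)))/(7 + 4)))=45815 * sqrt(21)/1296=162.00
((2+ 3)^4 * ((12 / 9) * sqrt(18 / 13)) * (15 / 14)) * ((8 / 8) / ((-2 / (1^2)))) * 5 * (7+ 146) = -7171875 * sqrt(26) / 91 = -401862.97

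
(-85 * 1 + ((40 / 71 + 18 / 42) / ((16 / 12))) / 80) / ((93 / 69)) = -310889183 / 4930240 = -63.06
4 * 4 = 16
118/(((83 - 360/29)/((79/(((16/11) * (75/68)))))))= 25276603/307050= 82.32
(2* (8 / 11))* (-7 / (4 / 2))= -56 / 11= -5.09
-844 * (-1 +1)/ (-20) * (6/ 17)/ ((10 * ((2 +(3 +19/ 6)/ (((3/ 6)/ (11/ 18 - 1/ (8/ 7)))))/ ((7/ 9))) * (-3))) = 0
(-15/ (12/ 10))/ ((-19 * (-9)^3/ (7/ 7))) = -25/ 27702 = -0.00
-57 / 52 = -1.10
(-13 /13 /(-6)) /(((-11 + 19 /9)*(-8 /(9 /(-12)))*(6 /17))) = -51 /10240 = -0.00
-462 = -462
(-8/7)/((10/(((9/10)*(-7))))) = 18/25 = 0.72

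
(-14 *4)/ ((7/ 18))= -144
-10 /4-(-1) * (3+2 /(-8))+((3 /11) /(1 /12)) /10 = 127 /220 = 0.58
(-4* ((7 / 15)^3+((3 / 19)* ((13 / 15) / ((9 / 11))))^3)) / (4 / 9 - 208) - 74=-2399895939844 / 32431924125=-74.00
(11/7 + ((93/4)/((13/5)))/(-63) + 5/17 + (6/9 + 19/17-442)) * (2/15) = -129209/2210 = -58.47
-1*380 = -380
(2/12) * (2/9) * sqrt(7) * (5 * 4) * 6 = 40 * sqrt(7)/9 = 11.76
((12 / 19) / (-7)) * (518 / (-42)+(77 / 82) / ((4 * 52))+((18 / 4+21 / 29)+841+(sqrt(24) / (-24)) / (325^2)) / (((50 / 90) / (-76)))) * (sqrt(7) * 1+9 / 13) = (9+13 * sqrt(7)) * (6979230959033125 - 6506208 * sqrt(6)) / 8685674725000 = 34869.15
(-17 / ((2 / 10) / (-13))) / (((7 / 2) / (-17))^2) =1277380 / 49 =26068.98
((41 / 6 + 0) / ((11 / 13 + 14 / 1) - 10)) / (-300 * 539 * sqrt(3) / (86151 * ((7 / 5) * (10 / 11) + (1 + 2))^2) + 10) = 315019971999733 * sqrt(3) / 217232895084262686 + 2144849268631445597 / 15206302655898388020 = 0.14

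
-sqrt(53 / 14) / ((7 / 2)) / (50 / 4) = -2 * sqrt(742) / 1225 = -0.04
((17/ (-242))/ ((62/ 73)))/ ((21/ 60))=-6205/ 26257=-0.24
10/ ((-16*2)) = -5/ 16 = -0.31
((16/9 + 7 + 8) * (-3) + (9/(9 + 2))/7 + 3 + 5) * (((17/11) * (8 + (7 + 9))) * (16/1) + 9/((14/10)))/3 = -150151544/17787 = -8441.65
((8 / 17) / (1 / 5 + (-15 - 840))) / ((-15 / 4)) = 16 / 108987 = 0.00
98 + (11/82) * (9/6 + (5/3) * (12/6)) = 48535/492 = 98.65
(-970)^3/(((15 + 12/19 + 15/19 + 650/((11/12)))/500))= -5960895531250/9477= -628985494.49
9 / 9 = 1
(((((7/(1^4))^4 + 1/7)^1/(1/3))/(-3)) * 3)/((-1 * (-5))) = -50424/35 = -1440.69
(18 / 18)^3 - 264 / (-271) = 535 / 271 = 1.97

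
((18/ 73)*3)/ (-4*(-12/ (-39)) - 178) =-351/ 85045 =-0.00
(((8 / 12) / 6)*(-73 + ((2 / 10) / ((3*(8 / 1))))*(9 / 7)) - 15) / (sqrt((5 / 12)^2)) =-58237 / 1050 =-55.46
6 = 6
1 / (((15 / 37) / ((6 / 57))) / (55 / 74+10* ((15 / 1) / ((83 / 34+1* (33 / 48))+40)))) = 732881 / 668667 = 1.10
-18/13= -1.38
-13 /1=-13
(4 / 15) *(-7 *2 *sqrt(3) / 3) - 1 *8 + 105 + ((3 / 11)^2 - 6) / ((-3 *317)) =3720868 / 38357 - 56 *sqrt(3) / 45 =94.85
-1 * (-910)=910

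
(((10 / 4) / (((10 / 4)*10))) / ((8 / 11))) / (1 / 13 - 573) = -143 / 595840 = -0.00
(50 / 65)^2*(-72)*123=-885600 / 169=-5240.24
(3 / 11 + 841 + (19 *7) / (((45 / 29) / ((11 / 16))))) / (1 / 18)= 7129577 / 440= 16203.58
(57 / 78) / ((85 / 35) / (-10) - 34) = -665 / 31161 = -0.02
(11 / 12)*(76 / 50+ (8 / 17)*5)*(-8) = -36212 / 1275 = -28.40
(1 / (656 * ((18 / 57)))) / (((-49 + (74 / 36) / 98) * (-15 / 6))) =2793 / 70847180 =0.00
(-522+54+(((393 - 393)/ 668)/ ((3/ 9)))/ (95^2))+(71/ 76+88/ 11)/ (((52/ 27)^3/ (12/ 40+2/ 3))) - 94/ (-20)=-49380009013/ 106862080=-462.09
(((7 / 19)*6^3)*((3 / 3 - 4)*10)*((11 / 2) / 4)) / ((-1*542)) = 31185 / 5149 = 6.06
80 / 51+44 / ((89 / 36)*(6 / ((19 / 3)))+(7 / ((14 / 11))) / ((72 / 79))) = 7973104 / 1168869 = 6.82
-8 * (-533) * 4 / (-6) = -8528 / 3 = -2842.67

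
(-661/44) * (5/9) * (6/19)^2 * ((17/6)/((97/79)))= -4438615/2311122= -1.92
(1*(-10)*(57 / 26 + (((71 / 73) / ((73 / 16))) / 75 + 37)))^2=165891954873286321 / 1079843114025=153625.98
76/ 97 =0.78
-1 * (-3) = 3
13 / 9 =1.44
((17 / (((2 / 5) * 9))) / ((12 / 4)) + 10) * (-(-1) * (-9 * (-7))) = 4375 / 6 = 729.17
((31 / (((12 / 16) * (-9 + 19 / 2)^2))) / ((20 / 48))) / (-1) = -1984 / 5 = -396.80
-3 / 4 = -0.75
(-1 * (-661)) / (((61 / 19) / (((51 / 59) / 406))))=640509 / 1461194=0.44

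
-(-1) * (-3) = -3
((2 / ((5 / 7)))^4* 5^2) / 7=5488 / 25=219.52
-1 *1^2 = -1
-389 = -389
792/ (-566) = -396/ 283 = -1.40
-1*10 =-10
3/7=0.43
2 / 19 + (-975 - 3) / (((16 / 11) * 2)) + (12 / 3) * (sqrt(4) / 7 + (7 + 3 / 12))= -305.94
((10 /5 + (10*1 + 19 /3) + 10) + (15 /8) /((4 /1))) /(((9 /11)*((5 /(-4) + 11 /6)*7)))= 4345 /504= 8.62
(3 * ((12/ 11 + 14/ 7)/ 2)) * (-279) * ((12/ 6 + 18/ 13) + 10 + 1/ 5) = -17572.32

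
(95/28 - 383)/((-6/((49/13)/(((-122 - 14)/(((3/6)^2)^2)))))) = -24801/226304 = -0.11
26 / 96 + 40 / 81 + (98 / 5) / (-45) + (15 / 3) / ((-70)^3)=3657247 / 11113200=0.33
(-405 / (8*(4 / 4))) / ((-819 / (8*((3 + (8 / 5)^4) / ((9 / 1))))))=853 / 1625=0.52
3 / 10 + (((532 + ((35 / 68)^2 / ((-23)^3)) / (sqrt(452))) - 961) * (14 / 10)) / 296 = -2559 / 1480 - 1715 * sqrt(113) / 3763582874368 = -1.73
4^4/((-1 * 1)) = -256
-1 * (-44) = 44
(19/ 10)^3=6859/ 1000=6.86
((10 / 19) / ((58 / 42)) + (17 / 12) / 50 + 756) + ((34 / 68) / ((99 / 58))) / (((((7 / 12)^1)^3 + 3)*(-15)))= 15203320267979 / 20099488200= 756.40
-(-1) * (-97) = -97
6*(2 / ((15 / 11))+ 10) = 344 / 5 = 68.80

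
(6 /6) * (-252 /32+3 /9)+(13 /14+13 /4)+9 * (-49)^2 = 3629747 /168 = 21605.64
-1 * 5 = -5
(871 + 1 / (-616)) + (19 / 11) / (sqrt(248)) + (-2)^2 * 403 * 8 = 19 * sqrt(62) / 1364 + 8480471 / 616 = 13767.11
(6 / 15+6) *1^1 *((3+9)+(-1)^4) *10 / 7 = 832 / 7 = 118.86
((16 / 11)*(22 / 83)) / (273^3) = 32 / 1688752611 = 0.00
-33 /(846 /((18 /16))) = -33 /752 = -0.04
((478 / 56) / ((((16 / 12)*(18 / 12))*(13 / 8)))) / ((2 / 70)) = 1195 / 13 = 91.92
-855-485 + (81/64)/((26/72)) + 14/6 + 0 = -832517/624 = -1334.16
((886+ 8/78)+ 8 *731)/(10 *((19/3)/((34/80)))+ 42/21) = 2232355/50063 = 44.59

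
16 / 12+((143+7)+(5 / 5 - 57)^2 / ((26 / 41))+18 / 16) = 5097.69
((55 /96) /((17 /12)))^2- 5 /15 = -9421 /55488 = -0.17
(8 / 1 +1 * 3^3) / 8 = 35 / 8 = 4.38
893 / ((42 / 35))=4465 / 6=744.17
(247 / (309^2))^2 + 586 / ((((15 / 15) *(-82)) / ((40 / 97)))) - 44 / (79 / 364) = -589129837511327185 / 2864287449063063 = -205.68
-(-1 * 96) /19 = 96 /19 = 5.05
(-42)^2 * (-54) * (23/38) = -1095444/19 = -57654.95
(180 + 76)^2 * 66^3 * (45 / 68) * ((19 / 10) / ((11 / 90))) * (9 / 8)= 3706979696640 / 17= 218057629214.12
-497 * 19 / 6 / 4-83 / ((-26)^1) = -121763 / 312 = -390.27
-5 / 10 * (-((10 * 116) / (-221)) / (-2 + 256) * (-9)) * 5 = 13050 / 28067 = 0.46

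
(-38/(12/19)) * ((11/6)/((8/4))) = -3971/72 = -55.15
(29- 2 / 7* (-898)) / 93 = 1999 / 651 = 3.07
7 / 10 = 0.70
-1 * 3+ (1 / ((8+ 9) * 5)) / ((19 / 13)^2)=-91886 / 30685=-2.99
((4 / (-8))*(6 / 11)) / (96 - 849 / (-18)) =-18 / 9449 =-0.00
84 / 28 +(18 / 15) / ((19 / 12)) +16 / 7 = 4019 / 665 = 6.04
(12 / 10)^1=6 / 5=1.20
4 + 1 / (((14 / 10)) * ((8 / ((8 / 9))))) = 257 / 63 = 4.08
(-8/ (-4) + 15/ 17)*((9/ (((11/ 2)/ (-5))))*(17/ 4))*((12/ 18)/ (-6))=245/ 22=11.14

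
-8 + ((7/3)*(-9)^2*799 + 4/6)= 453011/3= 151003.67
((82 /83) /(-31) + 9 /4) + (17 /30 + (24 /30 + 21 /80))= 2375783 /617520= 3.85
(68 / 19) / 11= 68 / 209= 0.33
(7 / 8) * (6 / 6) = 7 / 8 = 0.88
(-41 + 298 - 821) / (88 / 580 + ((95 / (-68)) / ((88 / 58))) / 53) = -12968345280 / 3089197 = -4197.97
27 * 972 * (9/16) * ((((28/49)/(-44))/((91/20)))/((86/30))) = -4428675/301301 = -14.70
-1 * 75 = -75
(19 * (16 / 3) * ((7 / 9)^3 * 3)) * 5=521360 / 729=715.17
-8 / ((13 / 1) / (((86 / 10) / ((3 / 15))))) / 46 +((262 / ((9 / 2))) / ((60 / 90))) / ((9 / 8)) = 77.05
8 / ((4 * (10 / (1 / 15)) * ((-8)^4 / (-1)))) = -1 / 307200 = -0.00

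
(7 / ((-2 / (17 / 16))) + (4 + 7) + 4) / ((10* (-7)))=-361 / 2240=-0.16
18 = 18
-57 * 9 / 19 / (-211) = 27 / 211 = 0.13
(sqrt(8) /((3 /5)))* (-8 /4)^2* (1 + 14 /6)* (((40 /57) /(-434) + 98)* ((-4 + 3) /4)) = -121214200* sqrt(2) /111321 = -1539.90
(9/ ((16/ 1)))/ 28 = 9/ 448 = 0.02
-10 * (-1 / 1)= 10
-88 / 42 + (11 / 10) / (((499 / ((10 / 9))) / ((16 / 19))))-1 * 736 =-440865268 / 597303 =-738.09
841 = 841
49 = 49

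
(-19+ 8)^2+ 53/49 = 5982/49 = 122.08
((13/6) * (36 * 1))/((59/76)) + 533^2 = 16767179/59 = 284189.47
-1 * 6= -6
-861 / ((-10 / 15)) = 2583 / 2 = 1291.50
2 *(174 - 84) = 180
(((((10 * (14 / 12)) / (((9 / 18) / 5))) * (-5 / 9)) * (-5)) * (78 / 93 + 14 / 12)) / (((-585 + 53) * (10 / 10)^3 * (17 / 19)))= -233125 / 170748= -1.37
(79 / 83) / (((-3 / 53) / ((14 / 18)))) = -29309 / 2241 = -13.08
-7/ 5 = -1.40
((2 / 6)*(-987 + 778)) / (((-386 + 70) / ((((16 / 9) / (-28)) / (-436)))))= 209 / 6509916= 0.00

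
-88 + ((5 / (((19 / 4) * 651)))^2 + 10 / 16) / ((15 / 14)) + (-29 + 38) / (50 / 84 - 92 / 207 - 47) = -135635305836745 / 1548193245228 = -87.61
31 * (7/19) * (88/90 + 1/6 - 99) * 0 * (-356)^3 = 0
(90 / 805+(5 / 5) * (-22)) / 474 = -1762 / 38157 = -0.05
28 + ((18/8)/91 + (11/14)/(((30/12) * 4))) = 12787/455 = 28.10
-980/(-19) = 51.58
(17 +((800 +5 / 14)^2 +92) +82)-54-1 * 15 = 125575937 / 196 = 640693.56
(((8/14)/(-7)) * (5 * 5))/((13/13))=-100/49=-2.04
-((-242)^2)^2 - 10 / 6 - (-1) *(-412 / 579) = -661940224987 / 193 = -3429742098.38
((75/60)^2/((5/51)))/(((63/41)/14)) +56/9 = 10903/72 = 151.43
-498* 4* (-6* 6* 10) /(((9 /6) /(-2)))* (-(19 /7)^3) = 6558301440 /343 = 19120412.36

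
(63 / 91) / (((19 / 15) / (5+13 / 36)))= 2895 / 988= 2.93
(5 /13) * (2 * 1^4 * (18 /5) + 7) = 71 /13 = 5.46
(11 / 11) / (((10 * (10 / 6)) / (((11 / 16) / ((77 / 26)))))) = 39 / 2800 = 0.01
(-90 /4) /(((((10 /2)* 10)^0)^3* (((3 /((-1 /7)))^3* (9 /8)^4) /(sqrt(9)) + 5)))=92160 /20233327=0.00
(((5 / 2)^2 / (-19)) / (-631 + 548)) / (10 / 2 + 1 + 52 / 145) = 3625 / 5815976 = 0.00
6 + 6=12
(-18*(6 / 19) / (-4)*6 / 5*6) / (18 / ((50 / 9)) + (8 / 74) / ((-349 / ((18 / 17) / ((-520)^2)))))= 160267891680 / 50751499013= 3.16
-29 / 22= -1.32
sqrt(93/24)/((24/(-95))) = -95 * sqrt(62)/96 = -7.79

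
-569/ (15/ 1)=-569/ 15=-37.93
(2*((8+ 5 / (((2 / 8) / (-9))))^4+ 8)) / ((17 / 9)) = 15753835152 / 17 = 926696185.41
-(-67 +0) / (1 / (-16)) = -1072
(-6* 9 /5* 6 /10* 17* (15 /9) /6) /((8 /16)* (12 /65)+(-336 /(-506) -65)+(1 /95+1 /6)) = 3374514 /7065137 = 0.48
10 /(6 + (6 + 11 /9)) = 90 /119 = 0.76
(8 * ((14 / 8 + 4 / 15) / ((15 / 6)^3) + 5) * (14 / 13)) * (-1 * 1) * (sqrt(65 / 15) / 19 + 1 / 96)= -1077104 * sqrt(39) / 1389375 - 67319 / 146250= -5.30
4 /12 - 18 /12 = -7 /6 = -1.17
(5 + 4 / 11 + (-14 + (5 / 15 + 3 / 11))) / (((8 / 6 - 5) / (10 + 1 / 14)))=37365 / 1694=22.06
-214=-214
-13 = -13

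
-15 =-15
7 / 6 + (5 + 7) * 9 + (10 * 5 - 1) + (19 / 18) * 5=1471 / 9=163.44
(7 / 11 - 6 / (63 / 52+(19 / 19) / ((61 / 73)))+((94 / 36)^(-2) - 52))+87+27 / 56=351068827567 / 10394723416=33.77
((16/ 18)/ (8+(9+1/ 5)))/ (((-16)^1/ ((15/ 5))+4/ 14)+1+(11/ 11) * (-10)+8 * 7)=140/ 113649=0.00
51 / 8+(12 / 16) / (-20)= 507 / 80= 6.34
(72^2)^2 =26873856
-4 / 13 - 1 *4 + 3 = -17 / 13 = -1.31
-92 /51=-1.80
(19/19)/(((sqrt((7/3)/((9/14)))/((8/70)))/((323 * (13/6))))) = 4199 * sqrt(6)/245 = 41.98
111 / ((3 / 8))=296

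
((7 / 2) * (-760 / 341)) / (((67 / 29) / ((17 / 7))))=-187340 / 22847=-8.20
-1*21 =-21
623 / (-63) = -9.89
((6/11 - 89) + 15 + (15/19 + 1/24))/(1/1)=-364279/5016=-72.62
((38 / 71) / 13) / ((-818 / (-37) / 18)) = 12654 / 377507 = 0.03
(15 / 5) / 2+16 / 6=25 / 6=4.17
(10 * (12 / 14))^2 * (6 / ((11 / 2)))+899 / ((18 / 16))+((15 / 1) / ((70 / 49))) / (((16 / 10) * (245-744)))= 34053550037 / 38730384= 879.25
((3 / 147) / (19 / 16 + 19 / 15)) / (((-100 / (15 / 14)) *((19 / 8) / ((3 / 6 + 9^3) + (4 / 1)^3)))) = -0.03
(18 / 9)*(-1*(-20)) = 40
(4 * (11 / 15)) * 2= 88 / 15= 5.87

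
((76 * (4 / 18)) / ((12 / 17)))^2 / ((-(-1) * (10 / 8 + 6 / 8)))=208658 / 729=286.22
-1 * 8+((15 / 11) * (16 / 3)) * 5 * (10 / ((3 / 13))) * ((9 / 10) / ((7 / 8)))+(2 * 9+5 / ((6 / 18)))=126725 / 77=1645.78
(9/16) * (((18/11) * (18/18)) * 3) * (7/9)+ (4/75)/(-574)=4068049/1894200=2.15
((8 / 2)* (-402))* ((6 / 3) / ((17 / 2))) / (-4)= 1608 / 17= 94.59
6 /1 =6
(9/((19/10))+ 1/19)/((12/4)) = 91/57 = 1.60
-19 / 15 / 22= -0.06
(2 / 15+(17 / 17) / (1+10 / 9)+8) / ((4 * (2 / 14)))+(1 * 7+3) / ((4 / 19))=71321 / 1140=62.56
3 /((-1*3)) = -1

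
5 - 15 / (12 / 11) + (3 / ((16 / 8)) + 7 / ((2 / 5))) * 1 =41 / 4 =10.25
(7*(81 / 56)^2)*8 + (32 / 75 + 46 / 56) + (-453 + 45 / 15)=-1392683 / 4200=-331.59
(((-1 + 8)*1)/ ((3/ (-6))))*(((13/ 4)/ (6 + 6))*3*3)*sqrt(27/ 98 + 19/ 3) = -13*sqrt(11658)/ 16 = -87.73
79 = 79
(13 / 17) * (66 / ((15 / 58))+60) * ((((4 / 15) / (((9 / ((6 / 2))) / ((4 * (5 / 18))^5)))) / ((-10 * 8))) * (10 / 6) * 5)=-102440000 / 27103491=-3.78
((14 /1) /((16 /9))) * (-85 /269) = -5355 /2152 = -2.49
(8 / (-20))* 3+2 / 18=-49 / 45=-1.09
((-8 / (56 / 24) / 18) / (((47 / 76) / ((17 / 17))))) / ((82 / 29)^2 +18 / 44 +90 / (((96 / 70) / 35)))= -1184128 / 8862694449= -0.00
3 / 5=0.60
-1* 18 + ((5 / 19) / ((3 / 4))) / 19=-19474 / 1083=-17.98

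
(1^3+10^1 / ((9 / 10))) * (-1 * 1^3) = -109 / 9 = -12.11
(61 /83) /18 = 61 /1494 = 0.04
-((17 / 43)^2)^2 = -83521 / 3418801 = -0.02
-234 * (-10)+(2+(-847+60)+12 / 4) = 1558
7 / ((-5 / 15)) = -21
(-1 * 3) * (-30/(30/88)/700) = 66/175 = 0.38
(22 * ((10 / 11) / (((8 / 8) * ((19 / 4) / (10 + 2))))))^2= 921600 / 361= 2552.91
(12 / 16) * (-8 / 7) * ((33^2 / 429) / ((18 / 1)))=-11 / 91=-0.12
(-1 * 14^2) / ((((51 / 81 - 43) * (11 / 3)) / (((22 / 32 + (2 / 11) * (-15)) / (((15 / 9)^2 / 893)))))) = -11451688227 / 13842400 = -827.29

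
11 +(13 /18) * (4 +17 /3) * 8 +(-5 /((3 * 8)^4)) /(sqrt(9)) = 66539515 /995328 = 66.85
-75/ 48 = -25/ 16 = -1.56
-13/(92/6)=-39/46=-0.85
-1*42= -42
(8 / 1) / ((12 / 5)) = 10 / 3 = 3.33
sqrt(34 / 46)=sqrt(391) / 23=0.86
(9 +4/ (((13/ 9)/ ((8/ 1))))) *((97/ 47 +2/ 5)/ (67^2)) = 46899/ 2742779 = 0.02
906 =906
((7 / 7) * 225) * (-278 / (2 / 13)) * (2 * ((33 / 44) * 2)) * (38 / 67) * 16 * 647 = -479810541600 / 67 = -7161351367.16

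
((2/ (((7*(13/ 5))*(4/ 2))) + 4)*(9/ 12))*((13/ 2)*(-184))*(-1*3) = 76383/ 7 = 10911.86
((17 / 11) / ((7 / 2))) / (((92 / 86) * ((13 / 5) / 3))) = 10965 / 23023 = 0.48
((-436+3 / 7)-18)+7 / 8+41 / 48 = -151819 / 336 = -451.84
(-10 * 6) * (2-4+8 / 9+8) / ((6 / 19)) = -11780 / 9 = -1308.89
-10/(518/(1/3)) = -5/777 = -0.01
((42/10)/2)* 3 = 63/10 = 6.30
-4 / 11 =-0.36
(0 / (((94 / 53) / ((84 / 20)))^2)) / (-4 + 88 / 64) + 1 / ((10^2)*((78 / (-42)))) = -7 / 1300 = -0.01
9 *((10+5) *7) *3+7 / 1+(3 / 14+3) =39833 / 14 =2845.21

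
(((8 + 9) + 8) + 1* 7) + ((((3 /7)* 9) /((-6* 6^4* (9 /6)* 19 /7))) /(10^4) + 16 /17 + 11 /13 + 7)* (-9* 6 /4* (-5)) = 625.14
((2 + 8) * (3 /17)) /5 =6 /17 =0.35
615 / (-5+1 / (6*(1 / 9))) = -1230 / 7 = -175.71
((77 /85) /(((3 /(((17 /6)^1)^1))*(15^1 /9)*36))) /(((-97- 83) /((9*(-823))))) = 63371 /108000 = 0.59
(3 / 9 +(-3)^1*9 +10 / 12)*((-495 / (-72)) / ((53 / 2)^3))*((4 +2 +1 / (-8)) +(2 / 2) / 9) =-3674275 / 64314864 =-0.06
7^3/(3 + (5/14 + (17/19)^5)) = 11890227398/136254651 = 87.26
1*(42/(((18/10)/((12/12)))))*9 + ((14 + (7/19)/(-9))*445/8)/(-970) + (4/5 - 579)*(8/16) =-79.90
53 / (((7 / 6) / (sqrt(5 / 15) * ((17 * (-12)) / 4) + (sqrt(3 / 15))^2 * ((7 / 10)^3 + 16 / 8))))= 372537 / 17500 -5406 * sqrt(3) / 7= -1316.35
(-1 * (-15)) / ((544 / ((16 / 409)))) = 15 / 13906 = 0.00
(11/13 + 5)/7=76/91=0.84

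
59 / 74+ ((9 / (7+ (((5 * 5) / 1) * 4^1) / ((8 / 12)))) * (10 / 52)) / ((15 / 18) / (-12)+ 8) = 68879129 / 86240414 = 0.80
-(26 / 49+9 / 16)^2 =-734449 / 614656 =-1.19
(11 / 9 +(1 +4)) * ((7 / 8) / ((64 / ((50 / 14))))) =175 / 576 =0.30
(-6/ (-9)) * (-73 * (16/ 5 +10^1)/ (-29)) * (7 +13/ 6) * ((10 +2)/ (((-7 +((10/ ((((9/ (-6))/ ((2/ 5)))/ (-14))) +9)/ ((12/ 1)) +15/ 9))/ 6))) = -15263424/ 1537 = -9930.66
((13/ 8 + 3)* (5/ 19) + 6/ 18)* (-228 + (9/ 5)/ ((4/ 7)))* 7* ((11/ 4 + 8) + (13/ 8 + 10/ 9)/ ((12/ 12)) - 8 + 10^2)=-11268778969/ 43776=-257419.11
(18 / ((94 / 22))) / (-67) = -198 / 3149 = -0.06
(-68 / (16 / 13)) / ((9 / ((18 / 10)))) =-221 / 20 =-11.05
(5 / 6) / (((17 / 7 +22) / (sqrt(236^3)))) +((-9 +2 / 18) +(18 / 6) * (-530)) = -14390 / 9 +8260 * sqrt(59) / 513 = -1475.21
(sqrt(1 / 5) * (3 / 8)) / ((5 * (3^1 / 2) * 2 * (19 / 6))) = 3 * sqrt(5) / 1900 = 0.00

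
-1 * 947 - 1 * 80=-1027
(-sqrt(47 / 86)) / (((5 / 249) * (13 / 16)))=-1992 * sqrt(4042) / 2795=-45.31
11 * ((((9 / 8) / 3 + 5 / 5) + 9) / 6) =913 / 48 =19.02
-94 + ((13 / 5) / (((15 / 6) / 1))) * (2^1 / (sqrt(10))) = -94 + 26 * sqrt(10) / 125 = -93.34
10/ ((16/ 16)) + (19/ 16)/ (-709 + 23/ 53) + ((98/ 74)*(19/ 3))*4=322718311/ 7410656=43.55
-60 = -60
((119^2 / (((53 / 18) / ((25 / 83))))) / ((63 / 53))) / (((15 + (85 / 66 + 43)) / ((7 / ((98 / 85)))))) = 124.80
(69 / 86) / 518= 69 / 44548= 0.00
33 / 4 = 8.25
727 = 727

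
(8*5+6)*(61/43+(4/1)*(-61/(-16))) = 65941/86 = 766.76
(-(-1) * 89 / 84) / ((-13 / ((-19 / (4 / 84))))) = 1691 / 52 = 32.52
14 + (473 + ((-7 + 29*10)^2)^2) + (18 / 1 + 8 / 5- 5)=32071242113 / 5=6414248422.60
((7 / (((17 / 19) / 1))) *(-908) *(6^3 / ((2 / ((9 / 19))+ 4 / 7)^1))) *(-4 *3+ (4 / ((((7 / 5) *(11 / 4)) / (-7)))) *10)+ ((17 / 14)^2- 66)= 27120526.71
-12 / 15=-4 / 5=-0.80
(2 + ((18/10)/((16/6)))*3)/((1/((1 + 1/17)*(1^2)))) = 1449/340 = 4.26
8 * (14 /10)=56 /5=11.20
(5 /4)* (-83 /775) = -83 /620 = -0.13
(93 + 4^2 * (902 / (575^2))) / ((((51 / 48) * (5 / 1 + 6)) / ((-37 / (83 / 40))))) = -145691469952 / 1026326125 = -141.95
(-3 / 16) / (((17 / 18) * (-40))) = 27 / 5440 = 0.00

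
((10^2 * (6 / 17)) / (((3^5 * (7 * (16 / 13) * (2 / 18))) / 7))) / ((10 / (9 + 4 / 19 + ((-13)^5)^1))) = -38211290 / 969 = -39433.74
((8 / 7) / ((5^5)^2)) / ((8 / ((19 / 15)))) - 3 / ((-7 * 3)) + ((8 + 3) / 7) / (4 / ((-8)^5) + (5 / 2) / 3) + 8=210574951560938 / 20996923828125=10.03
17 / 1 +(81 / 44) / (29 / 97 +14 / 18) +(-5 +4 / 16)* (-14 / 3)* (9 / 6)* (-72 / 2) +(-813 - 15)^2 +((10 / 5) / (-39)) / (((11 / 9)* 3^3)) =3311921350381 / 4839120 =684405.71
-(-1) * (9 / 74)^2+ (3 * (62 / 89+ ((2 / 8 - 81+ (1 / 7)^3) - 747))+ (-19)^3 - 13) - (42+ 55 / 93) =-36517493264825 / 3886606059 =-9395.73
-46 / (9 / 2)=-92 / 9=-10.22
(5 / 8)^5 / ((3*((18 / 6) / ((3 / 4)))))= 3125 / 393216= 0.01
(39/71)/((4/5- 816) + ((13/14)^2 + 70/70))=-38220/56592041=-0.00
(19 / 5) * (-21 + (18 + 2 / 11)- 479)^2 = 106742000 / 121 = 882165.29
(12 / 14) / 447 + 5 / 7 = 747 / 1043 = 0.72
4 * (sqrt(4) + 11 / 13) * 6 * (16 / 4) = 3552 / 13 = 273.23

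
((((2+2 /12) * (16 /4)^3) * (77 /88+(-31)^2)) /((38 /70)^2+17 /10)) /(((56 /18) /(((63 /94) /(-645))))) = -8169525 /365801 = -22.33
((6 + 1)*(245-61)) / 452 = 322 / 113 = 2.85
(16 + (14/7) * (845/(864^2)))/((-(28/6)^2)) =-853259/1161216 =-0.73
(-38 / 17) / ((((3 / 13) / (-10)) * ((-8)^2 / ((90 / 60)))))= 1235 / 544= 2.27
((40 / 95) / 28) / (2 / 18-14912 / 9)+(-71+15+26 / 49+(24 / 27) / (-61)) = -55.48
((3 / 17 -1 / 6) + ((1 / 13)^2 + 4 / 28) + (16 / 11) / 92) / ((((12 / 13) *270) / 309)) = 548353357 / 2536213680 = 0.22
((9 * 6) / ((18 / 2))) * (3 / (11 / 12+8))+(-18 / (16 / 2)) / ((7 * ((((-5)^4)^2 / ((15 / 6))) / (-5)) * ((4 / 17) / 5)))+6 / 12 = 2.52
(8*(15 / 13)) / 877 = 120 / 11401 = 0.01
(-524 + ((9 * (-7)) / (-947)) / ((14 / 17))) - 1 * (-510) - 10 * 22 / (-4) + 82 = 233115 / 1894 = 123.08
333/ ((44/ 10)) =1665/ 22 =75.68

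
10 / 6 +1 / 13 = 68 / 39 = 1.74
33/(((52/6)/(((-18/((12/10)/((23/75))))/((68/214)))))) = -243639/4420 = -55.12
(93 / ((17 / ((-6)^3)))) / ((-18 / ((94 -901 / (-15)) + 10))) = 10770.49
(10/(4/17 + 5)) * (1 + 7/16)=1955/712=2.75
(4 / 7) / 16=1 / 28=0.04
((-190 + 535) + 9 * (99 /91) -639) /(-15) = 8621 /455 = 18.95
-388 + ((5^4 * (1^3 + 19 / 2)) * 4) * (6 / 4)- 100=38887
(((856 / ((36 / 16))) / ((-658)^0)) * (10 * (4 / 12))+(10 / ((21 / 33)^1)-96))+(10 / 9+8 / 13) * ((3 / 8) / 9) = 3891673 / 3276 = 1187.93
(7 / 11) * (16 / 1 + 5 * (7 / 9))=1253 / 99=12.66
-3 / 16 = -0.19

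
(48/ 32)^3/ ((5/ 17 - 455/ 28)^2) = 15606/ 1177225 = 0.01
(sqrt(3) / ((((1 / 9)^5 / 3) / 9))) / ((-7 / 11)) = -17537553 * sqrt(3) / 7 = -4339418.98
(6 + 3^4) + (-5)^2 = 112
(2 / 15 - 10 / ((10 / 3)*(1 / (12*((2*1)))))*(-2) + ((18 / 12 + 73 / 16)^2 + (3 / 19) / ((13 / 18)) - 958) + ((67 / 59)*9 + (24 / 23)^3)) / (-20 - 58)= 521230990312843 / 53107798648320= 9.81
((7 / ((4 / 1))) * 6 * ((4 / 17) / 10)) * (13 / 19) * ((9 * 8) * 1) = 19656 / 1615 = 12.17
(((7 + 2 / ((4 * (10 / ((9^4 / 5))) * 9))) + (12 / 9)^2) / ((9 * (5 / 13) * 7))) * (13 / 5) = 2443909 / 1417500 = 1.72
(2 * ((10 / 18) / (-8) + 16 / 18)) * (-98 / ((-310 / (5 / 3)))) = 2891 / 3348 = 0.86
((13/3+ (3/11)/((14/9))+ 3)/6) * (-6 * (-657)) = 759711/154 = 4933.19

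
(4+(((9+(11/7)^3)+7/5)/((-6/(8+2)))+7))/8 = -3293/2058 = -1.60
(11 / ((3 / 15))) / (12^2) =55 / 144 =0.38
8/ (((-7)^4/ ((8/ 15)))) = 64/ 36015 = 0.00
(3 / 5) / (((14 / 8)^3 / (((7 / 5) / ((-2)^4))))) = 12 / 1225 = 0.01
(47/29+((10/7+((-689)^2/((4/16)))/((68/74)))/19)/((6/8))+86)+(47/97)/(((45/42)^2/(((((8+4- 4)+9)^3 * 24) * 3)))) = 140436453320411/477014475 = 294407.11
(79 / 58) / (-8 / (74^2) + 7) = 108151 / 555698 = 0.19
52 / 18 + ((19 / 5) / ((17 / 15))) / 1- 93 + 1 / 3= -13223 / 153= -86.42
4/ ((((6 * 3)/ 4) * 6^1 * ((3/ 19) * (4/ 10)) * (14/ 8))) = 1.34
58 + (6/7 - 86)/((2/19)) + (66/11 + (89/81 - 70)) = -813.76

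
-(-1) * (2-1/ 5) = 1.80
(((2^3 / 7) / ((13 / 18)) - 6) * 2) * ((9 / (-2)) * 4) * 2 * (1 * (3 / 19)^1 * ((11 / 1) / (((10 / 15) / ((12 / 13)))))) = 17192736 / 22477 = 764.90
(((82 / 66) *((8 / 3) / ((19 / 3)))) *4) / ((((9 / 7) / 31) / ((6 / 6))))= 284704 / 5643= 50.45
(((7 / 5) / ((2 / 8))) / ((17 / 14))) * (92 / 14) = 2576 / 85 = 30.31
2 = 2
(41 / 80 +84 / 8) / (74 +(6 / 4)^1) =881 / 6040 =0.15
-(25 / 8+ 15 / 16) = -65 / 16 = -4.06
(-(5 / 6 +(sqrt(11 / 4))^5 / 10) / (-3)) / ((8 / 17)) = 85 / 144 +2057*sqrt(11) / 7680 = 1.48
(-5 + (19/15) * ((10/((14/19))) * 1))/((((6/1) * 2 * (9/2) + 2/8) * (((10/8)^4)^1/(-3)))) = -262144/949375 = -0.28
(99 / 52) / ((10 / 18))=891 / 260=3.43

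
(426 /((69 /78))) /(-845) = -852 /1495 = -0.57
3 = 3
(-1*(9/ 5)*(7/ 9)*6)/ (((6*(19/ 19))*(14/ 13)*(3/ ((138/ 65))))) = -0.92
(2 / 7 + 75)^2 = 277729 / 49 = 5667.94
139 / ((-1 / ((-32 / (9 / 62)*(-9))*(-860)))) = 237167360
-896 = -896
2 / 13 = 0.15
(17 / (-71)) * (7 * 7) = -833 / 71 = -11.73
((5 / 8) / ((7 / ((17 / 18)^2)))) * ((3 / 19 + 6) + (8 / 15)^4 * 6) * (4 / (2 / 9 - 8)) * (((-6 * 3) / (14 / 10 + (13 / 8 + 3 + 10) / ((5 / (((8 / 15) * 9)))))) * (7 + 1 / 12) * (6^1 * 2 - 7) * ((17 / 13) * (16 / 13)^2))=22.25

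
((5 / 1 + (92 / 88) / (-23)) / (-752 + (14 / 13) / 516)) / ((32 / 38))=-3473067 / 443907376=-0.01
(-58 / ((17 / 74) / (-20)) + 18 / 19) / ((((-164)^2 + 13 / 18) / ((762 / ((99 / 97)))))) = 34449541464 / 245736139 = 140.19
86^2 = 7396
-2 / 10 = -1 / 5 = -0.20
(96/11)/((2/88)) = 384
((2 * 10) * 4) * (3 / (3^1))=80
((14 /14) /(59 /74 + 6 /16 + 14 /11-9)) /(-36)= 814 /192087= 0.00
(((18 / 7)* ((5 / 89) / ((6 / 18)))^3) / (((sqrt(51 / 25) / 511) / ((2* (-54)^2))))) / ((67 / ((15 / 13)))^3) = 145481973750000* sqrt(51) / 7919055858219103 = 0.13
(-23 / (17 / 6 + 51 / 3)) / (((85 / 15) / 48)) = -19872 / 2023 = -9.82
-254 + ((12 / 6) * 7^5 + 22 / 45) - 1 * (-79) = 1504777 / 45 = 33439.49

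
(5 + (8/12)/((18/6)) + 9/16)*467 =2701.47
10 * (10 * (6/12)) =50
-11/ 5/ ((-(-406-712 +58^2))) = 11/ 11230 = 0.00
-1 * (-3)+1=4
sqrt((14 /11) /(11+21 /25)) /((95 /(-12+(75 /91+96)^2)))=32.31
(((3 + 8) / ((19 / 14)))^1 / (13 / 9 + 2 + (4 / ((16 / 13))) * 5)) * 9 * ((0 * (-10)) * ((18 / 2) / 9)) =0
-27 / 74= -0.36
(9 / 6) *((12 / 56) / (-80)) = -9 / 2240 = -0.00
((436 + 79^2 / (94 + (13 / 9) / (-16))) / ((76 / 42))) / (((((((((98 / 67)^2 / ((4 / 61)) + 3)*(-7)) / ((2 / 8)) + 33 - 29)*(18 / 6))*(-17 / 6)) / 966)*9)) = 17187624522698 / 4870271410503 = 3.53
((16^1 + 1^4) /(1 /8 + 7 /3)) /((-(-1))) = 6.92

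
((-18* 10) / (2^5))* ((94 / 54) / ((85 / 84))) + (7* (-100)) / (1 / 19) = -452529 / 34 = -13309.68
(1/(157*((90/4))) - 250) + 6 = -1723858/7065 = -244.00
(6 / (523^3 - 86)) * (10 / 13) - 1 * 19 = -35334728447 / 1859722553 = -19.00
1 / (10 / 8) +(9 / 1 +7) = 84 / 5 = 16.80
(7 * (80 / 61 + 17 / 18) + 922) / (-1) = -1029695 / 1098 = -937.79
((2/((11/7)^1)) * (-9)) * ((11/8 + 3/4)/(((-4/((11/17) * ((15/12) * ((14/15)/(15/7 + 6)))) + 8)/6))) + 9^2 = 3226365/37888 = 85.16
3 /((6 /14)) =7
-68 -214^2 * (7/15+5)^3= -25250678428/3375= -7481682.50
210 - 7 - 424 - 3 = -224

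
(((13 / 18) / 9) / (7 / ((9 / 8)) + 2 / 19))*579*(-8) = -95342 / 1623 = -58.74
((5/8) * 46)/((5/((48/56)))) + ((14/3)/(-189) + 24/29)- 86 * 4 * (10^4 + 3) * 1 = -113161589867/32886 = -3441026.27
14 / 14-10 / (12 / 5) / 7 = 17 / 42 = 0.40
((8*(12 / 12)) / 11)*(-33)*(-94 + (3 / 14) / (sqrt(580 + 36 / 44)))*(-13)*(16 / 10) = -234624 / 5 + 3744*sqrt(70279) / 223615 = -46920.36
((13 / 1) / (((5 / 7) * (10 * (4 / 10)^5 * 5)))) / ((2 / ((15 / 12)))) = 11375 / 512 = 22.22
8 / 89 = 0.09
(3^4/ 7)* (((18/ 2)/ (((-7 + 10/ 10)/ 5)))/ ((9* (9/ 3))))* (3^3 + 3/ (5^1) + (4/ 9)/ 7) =-4357/ 49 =-88.92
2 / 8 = 1 / 4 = 0.25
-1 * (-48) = 48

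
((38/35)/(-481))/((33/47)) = -1786/555555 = -0.00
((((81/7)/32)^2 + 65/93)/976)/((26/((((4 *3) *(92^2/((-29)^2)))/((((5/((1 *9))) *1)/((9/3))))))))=55298248479/2593384568320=0.02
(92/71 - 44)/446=-1516/15833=-0.10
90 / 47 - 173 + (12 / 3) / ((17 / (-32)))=-142713 / 799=-178.61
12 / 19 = 0.63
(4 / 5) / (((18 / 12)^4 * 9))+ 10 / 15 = 2494 / 3645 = 0.68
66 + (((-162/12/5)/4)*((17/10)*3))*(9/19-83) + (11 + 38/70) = 1202452/3325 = 361.64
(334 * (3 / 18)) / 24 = 167 / 72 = 2.32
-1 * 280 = -280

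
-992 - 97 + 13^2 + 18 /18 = -919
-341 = -341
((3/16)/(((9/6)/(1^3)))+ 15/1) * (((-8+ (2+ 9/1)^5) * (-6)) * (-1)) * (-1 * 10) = -292293045/2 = -146146522.50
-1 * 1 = -1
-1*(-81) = 81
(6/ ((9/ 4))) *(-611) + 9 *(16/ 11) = -53336/ 33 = -1616.24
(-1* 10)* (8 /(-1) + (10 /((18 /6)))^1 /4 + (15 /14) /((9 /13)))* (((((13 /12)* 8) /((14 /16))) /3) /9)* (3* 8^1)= 1963520 /3969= 494.71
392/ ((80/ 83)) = 406.70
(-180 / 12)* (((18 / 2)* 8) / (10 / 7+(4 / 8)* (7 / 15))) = -226800 / 349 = -649.86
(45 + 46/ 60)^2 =1885129/ 900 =2094.59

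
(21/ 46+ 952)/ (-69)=-43813/ 3174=-13.80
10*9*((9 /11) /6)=135 /11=12.27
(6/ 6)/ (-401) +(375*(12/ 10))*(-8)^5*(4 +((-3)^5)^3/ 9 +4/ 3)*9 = 84844596643430399/ 401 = 211582535270400.00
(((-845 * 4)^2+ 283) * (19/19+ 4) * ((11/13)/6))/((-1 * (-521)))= 628357565/40638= 15462.32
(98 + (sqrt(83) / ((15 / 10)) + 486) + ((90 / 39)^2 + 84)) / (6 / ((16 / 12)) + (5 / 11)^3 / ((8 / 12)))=146.39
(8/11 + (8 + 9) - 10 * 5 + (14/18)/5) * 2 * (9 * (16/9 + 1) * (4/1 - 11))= 1112860/99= 11241.01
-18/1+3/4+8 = -9.25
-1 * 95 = -95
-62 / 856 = -31 / 428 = -0.07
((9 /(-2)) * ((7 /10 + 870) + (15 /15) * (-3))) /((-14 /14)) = 78093 /20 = 3904.65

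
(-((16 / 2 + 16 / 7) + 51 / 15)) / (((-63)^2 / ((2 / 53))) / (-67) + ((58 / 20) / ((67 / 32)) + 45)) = 64186 / 7144949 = 0.01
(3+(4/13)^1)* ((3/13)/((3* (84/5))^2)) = 1075/3577392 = 0.00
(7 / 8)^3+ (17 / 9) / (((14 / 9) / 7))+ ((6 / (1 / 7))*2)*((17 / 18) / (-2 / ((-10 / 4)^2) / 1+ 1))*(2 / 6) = 221455 / 4608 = 48.06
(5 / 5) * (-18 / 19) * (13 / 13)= -18 / 19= -0.95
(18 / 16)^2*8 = 81 / 8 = 10.12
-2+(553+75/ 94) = 51869/ 94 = 551.80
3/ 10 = 0.30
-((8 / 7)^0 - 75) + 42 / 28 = 75.50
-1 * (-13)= 13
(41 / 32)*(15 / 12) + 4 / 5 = 1537 / 640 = 2.40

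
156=156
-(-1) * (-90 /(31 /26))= -75.48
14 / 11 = 1.27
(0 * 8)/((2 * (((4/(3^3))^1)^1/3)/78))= 0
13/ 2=6.50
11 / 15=0.73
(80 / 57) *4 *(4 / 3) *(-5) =-37.43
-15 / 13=-1.15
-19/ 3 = -6.33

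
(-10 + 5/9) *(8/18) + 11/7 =-1489/567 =-2.63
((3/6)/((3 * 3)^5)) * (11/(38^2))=11/170533512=0.00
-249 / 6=-83 / 2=-41.50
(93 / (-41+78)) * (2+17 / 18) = 1643 / 222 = 7.40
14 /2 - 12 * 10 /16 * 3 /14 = 151 /28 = 5.39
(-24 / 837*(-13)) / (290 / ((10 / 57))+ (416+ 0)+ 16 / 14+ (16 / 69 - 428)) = 0.00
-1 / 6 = -0.17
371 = 371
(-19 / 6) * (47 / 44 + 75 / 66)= -1843 / 264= -6.98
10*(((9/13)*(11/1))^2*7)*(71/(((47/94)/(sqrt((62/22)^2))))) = 274552740/169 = 1624572.43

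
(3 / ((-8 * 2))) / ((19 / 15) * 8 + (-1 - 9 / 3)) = -45 / 1472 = -0.03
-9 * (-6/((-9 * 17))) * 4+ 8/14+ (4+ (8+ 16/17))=1440/119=12.10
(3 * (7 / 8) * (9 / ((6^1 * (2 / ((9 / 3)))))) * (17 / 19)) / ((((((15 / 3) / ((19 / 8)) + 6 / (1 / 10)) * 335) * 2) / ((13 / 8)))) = 41769 / 202393600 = 0.00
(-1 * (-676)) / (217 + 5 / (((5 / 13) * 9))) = 3.09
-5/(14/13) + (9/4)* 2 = -1/7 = -0.14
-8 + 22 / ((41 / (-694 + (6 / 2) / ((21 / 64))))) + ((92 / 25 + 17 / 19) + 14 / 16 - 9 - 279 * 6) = -2239039517 / 1090600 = -2053.03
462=462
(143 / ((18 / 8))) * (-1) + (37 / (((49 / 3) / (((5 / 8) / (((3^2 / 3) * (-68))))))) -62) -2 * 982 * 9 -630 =-4421805569 / 239904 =-18431.56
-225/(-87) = 75/29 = 2.59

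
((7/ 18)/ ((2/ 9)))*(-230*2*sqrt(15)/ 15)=-161*sqrt(15)/ 3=-207.85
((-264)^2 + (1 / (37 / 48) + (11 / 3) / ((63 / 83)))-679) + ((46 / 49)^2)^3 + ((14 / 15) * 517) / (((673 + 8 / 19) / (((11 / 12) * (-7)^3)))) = 4508142048096167732371 / 65526729802614150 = 68798.52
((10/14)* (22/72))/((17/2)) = 55/2142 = 0.03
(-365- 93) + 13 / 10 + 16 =-4407 / 10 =-440.70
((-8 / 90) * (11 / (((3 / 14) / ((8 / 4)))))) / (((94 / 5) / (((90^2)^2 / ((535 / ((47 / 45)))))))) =-62175.70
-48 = -48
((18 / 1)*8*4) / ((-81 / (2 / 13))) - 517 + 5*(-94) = -115607 / 117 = -988.09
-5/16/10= -1/32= -0.03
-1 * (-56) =56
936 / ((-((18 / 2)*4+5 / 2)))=-1872 / 77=-24.31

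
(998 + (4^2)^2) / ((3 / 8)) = 3344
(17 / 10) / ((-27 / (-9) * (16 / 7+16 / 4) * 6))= 119 / 7920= 0.02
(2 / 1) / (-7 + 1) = -1 / 3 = -0.33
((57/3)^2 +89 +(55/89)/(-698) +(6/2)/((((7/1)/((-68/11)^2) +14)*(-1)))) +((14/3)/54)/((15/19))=82482606893249/183336620670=449.90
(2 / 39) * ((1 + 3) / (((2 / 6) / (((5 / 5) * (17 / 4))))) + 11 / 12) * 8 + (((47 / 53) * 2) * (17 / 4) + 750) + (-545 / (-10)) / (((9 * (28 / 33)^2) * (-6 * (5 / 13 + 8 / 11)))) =15121005329 / 19446336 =777.58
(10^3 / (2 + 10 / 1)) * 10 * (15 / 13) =12500 / 13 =961.54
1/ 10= 0.10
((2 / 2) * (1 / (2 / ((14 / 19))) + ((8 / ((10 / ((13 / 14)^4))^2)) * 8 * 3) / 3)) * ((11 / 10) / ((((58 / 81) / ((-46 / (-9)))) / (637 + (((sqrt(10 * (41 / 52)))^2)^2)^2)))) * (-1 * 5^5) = -3705265355653615623578775 / 46449312373714432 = -79770079.82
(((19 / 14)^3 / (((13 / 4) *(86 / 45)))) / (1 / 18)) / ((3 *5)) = 185193 / 383474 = 0.48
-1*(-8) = 8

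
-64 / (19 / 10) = -640 / 19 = -33.68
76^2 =5776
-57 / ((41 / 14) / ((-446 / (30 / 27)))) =1601586 / 205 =7812.61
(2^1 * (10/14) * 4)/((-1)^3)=-40/7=-5.71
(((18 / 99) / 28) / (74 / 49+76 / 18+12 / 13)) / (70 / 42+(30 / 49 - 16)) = -120393 / 1693134344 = -0.00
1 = 1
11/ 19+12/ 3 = 87/ 19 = 4.58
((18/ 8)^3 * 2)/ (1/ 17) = 12393/ 32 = 387.28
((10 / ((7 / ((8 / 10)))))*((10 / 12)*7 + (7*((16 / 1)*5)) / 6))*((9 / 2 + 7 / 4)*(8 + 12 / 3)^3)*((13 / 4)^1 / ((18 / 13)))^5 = 292949295179125 / 3359232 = 87207223.31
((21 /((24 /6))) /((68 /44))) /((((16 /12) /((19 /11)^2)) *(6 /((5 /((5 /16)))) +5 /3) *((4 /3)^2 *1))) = 87723 /41888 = 2.09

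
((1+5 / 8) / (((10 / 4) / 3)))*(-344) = -3354 / 5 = -670.80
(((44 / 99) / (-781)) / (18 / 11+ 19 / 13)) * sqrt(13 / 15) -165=-165.00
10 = 10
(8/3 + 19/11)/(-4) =-145/132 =-1.10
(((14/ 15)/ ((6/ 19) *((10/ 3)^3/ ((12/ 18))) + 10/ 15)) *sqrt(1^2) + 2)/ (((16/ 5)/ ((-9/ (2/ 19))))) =-303411/ 5536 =-54.81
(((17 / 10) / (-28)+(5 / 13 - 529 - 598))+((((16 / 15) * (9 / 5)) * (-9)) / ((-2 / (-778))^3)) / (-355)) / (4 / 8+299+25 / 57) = 1054794797772693 / 110460486500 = 9549.07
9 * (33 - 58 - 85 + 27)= -747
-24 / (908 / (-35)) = 210 / 227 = 0.93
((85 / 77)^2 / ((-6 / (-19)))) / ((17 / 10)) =40375 / 17787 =2.27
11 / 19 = 0.58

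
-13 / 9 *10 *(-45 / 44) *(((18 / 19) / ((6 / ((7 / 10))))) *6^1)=4095 / 418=9.80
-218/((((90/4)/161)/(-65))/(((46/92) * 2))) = 912548/9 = 101394.22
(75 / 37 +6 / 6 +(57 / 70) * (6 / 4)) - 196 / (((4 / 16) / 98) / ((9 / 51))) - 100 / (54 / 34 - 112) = -2240228415197 / 165288620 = -13553.43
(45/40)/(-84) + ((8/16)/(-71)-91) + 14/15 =-21491179/238560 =-90.09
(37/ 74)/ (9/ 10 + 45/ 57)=95/ 321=0.30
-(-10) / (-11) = -10 / 11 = -0.91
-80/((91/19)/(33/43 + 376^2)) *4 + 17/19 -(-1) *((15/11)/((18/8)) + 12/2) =-23174868481321/2453451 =-9445824.87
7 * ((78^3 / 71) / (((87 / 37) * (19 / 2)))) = 2094.51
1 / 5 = 0.20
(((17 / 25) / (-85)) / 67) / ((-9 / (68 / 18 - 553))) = -4943 / 678375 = -0.01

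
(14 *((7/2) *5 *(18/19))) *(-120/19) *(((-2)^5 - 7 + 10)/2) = 7673400/361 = 21255.96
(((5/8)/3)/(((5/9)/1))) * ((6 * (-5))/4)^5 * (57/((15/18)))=-77911875/128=-608686.52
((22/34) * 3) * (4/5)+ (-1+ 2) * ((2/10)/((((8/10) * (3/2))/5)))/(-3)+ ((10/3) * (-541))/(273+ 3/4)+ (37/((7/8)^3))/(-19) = -1994210863/242627910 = -8.22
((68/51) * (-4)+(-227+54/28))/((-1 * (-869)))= -9677/36498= -0.27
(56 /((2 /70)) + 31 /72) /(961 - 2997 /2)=-141151 /38700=-3.65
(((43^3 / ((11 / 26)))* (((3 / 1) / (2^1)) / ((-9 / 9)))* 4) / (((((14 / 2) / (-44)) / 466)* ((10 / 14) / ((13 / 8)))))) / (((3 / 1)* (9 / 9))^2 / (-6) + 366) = 25045977112 / 1215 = 20613972.93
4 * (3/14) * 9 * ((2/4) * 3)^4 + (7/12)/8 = 26293/672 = 39.13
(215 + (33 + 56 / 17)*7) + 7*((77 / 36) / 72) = 469.27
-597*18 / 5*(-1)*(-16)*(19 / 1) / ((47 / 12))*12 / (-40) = 58802112 / 1175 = 50044.35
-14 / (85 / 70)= -196 / 17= -11.53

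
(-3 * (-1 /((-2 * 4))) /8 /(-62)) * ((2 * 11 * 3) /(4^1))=99 /7936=0.01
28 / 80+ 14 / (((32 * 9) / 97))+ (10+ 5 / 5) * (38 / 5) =63839 / 720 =88.67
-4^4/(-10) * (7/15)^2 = 6272/1125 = 5.58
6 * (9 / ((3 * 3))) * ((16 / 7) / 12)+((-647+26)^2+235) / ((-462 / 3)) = -27550 / 11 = -2504.55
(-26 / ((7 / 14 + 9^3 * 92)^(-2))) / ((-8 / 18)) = 2105149967973 / 8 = 263143745996.62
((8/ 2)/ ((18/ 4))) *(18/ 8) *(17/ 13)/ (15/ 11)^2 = 4114/ 2925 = 1.41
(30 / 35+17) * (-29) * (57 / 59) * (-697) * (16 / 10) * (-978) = -225358779600 / 413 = -545662904.60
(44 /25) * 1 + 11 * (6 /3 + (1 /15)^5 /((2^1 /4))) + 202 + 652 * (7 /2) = 1904330272 /759375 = 2507.76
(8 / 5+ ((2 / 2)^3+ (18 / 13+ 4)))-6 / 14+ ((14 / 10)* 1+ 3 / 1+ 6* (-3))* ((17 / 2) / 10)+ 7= 3.00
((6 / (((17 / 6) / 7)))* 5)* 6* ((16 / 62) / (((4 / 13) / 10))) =1965600 / 527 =3729.79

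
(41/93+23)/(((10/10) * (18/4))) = 4360/837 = 5.21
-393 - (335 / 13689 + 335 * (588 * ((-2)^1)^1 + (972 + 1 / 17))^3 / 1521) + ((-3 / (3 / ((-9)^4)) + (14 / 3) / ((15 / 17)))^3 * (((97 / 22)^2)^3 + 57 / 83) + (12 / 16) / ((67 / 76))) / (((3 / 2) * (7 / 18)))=-19750783239298023123263975214061521139 / 5565533224727490814800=-3548767466079603.69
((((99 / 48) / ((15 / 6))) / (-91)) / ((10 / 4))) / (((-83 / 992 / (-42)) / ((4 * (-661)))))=129830976 / 26975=4813.01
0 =0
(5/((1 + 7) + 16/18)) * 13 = 117/16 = 7.31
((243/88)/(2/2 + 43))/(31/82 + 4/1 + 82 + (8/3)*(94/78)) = 1165671/1664075248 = 0.00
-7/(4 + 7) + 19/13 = 0.83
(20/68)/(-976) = -5/16592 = -0.00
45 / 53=0.85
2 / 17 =0.12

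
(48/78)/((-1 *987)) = -8/12831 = -0.00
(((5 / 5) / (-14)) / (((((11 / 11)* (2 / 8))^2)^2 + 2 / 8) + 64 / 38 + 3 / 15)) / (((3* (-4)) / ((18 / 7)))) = 6080 / 849317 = 0.01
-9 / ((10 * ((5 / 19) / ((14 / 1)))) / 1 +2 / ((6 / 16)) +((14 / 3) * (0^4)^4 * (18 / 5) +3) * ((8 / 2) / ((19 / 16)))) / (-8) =3591 / 49880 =0.07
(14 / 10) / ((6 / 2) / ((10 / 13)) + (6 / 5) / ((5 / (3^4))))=70 / 1167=0.06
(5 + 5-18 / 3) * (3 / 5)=12 / 5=2.40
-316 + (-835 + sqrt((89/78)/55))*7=-6161 + 7*sqrt(381810)/4290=-6159.99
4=4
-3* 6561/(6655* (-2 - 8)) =19683/66550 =0.30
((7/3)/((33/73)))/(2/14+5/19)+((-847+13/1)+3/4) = -8773183/10692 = -820.54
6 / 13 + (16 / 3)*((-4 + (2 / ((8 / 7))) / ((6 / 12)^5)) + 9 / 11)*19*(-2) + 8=-4588594 / 429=-10696.02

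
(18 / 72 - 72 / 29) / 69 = -259 / 8004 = -0.03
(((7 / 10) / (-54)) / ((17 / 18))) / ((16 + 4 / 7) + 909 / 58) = -1421 / 3338205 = -0.00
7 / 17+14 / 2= 126 / 17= 7.41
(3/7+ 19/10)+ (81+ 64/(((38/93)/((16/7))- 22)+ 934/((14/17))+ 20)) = 83.39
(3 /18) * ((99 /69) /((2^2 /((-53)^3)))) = -1637647 /184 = -8900.26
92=92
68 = 68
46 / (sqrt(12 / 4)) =26.56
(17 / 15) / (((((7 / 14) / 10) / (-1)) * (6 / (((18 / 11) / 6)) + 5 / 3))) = -68 / 71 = -0.96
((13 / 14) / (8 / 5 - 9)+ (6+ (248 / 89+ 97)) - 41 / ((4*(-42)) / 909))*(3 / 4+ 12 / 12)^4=20715031897 / 6744064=3071.59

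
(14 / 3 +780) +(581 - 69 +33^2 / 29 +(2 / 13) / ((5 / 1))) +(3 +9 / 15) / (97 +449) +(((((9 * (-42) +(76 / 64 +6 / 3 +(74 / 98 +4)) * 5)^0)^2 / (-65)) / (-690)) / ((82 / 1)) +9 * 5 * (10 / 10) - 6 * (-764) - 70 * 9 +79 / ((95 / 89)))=25567157144979 / 4728296300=5407.27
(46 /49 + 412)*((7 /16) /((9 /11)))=220.81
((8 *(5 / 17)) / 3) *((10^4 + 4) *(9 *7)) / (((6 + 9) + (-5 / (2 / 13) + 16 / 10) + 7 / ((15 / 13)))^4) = 10890754560 / 205995137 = 52.87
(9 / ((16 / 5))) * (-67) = -3015 / 16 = -188.44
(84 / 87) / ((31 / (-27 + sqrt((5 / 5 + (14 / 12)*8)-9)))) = -756 / 899 + 56*sqrt(3) / 2697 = -0.80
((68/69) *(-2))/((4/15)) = -170/23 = -7.39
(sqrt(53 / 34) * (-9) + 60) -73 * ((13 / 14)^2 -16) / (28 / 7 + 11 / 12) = 823233 / 2891 -9 * sqrt(1802) / 34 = 273.52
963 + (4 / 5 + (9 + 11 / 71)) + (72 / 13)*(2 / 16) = 4493382 / 4615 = 973.65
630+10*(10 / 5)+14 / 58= 18857 / 29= 650.24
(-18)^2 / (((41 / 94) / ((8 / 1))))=243648 / 41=5942.63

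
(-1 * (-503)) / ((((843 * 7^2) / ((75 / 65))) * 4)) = 2515 / 715988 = 0.00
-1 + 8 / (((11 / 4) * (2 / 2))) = 21 / 11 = 1.91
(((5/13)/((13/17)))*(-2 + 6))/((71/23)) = 7820/11999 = 0.65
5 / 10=1 / 2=0.50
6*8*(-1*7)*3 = -1008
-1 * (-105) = 105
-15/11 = -1.36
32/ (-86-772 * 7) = -16/ 2745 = -0.01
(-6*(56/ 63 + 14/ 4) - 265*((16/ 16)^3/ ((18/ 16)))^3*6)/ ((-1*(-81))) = -277759/ 19683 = -14.11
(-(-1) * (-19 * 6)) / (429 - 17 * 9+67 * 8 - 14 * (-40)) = -0.08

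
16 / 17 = 0.94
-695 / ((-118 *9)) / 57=695 / 60534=0.01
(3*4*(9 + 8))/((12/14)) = 238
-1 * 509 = -509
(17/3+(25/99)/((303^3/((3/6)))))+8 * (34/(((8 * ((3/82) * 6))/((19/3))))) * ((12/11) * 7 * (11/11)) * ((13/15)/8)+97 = 25176758750639/27539945730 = 914.19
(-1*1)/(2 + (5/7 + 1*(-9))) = 7/44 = 0.16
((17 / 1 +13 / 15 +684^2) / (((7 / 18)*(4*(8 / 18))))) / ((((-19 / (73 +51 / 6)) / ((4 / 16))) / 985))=-1521169645419 / 2128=-714835359.69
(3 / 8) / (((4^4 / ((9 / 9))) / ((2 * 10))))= 15 / 512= 0.03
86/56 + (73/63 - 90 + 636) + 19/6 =19867/36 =551.86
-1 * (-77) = 77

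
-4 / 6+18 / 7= 40 / 21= 1.90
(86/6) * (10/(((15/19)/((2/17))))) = 3268/153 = 21.36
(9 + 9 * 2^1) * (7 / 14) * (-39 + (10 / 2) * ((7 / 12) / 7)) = -4167 / 8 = -520.88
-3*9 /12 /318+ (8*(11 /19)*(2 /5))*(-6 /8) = -56253 /40280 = -1.40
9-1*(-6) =15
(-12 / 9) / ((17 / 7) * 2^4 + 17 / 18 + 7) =-168 / 5897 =-0.03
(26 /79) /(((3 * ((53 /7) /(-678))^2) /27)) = 5270736744 /221911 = 23751.58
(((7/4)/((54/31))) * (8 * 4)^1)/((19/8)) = 6944/513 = 13.54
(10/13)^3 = 1000/2197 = 0.46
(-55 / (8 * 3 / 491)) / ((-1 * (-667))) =-1.69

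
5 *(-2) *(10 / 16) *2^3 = -50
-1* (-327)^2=-106929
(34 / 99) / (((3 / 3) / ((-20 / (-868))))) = 170 / 21483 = 0.01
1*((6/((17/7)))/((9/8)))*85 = 186.67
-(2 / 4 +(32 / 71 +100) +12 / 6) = -14619 / 142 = -102.95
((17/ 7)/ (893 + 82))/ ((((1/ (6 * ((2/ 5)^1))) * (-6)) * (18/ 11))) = -187/ 307125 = -0.00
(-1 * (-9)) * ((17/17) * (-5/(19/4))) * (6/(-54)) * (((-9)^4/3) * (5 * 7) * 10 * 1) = 805736.84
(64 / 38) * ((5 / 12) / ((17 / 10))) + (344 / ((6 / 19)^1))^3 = 11273237744336 / 8721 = 1292654253.45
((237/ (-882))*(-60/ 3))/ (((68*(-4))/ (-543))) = 71495/ 6664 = 10.73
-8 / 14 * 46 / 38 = -92 / 133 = -0.69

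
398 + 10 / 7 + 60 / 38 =53334 / 133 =401.01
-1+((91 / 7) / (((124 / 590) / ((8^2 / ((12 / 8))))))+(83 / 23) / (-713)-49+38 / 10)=637823048 / 245985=2592.93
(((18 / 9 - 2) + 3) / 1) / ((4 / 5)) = 3.75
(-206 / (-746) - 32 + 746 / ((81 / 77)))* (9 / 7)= 20467393 / 23499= 870.99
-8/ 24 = -1/ 3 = -0.33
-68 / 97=-0.70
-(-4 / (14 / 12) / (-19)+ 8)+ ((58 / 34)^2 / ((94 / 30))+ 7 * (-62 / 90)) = -981541868 / 81294255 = -12.07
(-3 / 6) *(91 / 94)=-91 / 188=-0.48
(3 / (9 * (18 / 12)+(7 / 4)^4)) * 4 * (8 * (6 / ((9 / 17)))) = 278528 / 5857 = 47.55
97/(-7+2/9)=-873/61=-14.31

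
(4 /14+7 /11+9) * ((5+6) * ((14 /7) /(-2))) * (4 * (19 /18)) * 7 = -29032 /9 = -3225.78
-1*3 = -3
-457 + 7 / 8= -3649 / 8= -456.12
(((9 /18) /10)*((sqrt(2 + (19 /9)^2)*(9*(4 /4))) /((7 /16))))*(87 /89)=348*sqrt(523) /3115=2.55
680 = 680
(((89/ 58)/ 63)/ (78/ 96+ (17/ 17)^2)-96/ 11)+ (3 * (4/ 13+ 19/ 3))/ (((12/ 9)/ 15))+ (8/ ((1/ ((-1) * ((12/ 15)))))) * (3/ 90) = 163053407603/ 757656900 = 215.21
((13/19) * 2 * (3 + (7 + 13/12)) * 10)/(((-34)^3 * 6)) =-455/707472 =-0.00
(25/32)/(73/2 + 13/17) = 425/20272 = 0.02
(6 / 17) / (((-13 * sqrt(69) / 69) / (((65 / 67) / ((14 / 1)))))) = -15 * sqrt(69) / 7973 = -0.02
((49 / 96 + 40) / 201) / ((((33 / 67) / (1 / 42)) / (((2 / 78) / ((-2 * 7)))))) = -3889 / 217945728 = -0.00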